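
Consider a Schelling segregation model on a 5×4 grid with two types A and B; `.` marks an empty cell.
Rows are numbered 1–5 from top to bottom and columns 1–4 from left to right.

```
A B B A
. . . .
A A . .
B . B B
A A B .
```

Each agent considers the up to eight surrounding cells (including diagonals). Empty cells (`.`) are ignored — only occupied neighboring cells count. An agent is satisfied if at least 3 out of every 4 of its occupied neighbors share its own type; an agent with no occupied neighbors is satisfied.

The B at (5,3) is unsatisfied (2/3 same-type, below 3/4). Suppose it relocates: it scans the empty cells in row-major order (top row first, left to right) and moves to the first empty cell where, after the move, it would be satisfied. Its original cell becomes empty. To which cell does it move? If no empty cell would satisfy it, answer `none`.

(3,4)

Vacating (5,3). Empty cells in order:
  (2,1): 1/4 same-type → still unsatisfied.
  (2,2): 2/5 same-type → still unsatisfied.
  (2,3): 2/4 same-type → still unsatisfied.
  (2,4): 1/2 same-type → still unsatisfied.
  (3,3): 2/3 same-type → still unsatisfied.
  (3,4): 2/2 same-type → satisfied — stop here.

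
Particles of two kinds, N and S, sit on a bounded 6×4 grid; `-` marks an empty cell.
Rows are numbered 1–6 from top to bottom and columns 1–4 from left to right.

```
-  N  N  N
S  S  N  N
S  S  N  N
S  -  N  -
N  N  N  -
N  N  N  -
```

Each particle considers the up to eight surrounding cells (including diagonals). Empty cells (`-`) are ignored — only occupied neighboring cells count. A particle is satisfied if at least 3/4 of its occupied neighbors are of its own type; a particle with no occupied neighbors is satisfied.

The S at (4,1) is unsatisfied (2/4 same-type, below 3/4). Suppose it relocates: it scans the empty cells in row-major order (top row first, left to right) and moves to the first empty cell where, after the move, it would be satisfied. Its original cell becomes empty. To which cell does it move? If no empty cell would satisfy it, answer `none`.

Vacating (4,1). Empty cells in order:
  (1,1): 2/3 same-type → still unsatisfied.
  (4,2): 2/7 same-type → still unsatisfied.
  (4,4): 0/4 same-type → still unsatisfied.
  (5,4): 0/3 same-type → still unsatisfied.
  (6,4): 0/2 same-type → still unsatisfied.

none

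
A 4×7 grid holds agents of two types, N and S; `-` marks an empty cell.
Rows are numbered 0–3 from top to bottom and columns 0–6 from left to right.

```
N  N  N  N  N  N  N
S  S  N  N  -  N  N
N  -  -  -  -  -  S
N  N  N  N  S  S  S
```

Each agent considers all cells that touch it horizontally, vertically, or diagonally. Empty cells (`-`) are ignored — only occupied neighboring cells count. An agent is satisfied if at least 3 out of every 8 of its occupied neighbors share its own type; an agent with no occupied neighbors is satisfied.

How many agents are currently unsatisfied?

(0,0)N 1/3 ✗
(0,1)N 3/5 ✓
(0,2)N 4/5 ✓
(0,3)N 4/4 ✓
(0,4)N 4/4 ✓
(0,5)N 4/4 ✓
(0,6)N 3/3 ✓
(1,0)S 1/4 ✗
(1,1)S 1/6 ✗
(1,2)N 4/5 ✓
(1,3)N 4/4 ✓
(1,5)N 4/5 ✓
(1,6)N 3/4 ✓
(2,0)N 2/4 ✓
(2,6)S 2/4 ✓
(3,0)N 2/2 ✓
(3,1)N 3/3 ✓
(3,2)N 2/2 ✓
(3,3)N 1/2 ✓
(3,4)S 1/2 ✓
(3,5)S 3/3 ✓
(3,6)S 2/2 ✓
Unsatisfied: (0,0), (1,0), (1,1) — 3 in total.

3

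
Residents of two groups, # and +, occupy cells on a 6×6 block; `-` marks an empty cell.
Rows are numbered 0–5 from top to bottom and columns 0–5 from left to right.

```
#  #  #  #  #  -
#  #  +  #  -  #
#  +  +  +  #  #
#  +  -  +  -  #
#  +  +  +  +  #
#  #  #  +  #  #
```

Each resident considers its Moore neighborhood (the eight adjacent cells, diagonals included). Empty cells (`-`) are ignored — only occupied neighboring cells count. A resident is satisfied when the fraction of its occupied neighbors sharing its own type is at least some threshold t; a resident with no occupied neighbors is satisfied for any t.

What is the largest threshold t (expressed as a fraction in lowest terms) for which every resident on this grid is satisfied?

1/5

(0,0)# 3/3
(0,1)# 4/5
(0,2)# 4/5
(0,3)# 3/4
(0,4)# 3/3
(1,0)# 4/5
(1,1)# 5/8
(1,2)+ 3/8
(1,3)# 4/7
(1,5)# 3/3
(2,0)# 3/5
(2,1)+ 3/7
(2,2)+ 5/7
(2,3)+ 3/5
(2,4)# 4/6
(2,5)# 3/3
(3,0)# 2/5
(3,1)+ 4/7
(3,3)+ 5/6
(3,5)# 3/4
(4,0)# 3/5
(4,1)+ 2/7
(4,2)+ 5/7
(4,3)+ 4/6
(4,4)+ 3/7
(4,5)# 3/4
(5,0)# 2/3
(5,1)# 3/5
(5,2)# 1/5
(5,3)+ 3/5
(5,4)# 2/5
(5,5)# 2/3
The smallest same-type fraction is 1/5 at (5,2), which reduces to 1/5. Any threshold above that leaves this resident unsatisfied.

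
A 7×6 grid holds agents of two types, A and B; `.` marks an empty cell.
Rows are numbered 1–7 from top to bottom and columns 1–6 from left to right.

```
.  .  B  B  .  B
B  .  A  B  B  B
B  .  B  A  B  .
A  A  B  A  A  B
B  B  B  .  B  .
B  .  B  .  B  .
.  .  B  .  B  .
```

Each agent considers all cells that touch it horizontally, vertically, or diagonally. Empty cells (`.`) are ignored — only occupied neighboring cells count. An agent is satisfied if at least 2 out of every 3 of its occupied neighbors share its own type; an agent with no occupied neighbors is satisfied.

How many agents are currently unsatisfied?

(1,3)B 2/3 ok
(1,4)B 3/4 ok
(1,6)B 2/2 ok
(2,1)B 1/1 ok
(2,3)A 1/5 unhappy
(2,4)B 5/7 ok
(2,5)B 5/6 ok
(2,6)B 3/3 ok
(3,1)B 1/3 unhappy
(3,3)B 2/6 unhappy
(3,4)A 3/8 unhappy
(3,5)B 4/7 unhappy
(4,1)A 1/4 unhappy
(4,2)A 1/7 unhappy
(4,3)B 3/6 unhappy
(4,4)A 2/7 unhappy
(4,5)A 2/5 unhappy
(4,6)B 2/3 ok
(5,1)B 2/4 unhappy
(5,2)B 5/7 ok
(5,3)B 3/5 unhappy
(5,5)B 2/4 unhappy
(6,1)B 2/2 ok
(6,3)B 3/3 ok
(6,5)B 2/2 ok
(7,3)B 1/1 ok
(7,5)B 1/1 ok
Unsatisfied: (2,3), (3,1), (3,3), (3,4), (3,5), (4,1), (4,2), (4,3), (4,4), (4,5), (5,1), (5,3), (5,5) — 13 in total.

13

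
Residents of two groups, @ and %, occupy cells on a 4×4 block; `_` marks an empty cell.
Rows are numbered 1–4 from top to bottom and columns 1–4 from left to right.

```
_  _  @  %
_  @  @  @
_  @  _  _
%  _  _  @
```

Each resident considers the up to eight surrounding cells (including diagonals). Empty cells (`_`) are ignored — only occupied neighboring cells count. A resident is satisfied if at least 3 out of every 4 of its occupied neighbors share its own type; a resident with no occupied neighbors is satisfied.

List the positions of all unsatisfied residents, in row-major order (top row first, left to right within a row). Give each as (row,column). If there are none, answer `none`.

(1,4), (2,4), (3,2), (4,1)

Row 1: (1,3)@ 3/4 ✓ · (1,4)% 0/3 ✗
Row 2: (2,2)@ 3/3 ✓ · (2,3)@ 4/5 ✓ · (2,4)@ 2/3 ✗
Row 3: (3,2)@ 2/3 ✗
Row 4: (4,1)% 0/1 ✗ · (4,4)@ 0/0 ✓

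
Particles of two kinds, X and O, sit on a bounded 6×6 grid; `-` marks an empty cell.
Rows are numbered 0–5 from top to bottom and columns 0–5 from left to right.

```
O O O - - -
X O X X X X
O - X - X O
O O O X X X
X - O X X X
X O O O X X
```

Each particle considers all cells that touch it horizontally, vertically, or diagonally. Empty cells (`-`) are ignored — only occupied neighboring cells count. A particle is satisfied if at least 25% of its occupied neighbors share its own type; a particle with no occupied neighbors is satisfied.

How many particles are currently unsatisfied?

(0,0)O 2/3 satisfied
(0,1)O 3/5 satisfied
(0,2)O 2/4 satisfied
(1,0)X 0/4 not
(1,1)O 4/7 satisfied
(1,2)X 2/5 satisfied
(1,3)X 4/5 satisfied
(1,4)X 3/4 satisfied
(1,5)X 2/3 satisfied
(2,0)O 3/4 satisfied
(2,2)X 3/6 satisfied
(2,4)X 6/7 satisfied
(2,5)O 0/5 not
(3,0)O 2/3 satisfied
(3,1)O 4/6 satisfied
(3,2)O 2/5 satisfied
(3,3)X 5/7 satisfied
(3,4)X 6/7 satisfied
(3,5)X 4/5 satisfied
(4,0)X 1/4 satisfied
(4,2)O 5/7 satisfied
(4,3)X 4/8 satisfied
(4,4)X 7/8 satisfied
(4,5)X 5/5 satisfied
(5,0)X 1/2 satisfied
(5,1)O 2/4 satisfied
(5,2)O 3/4 satisfied
(5,3)O 2/5 satisfied
(5,4)X 4/5 satisfied
(5,5)X 3/3 satisfied
Unsatisfied: (1,0), (2,5) — 2 in total.

2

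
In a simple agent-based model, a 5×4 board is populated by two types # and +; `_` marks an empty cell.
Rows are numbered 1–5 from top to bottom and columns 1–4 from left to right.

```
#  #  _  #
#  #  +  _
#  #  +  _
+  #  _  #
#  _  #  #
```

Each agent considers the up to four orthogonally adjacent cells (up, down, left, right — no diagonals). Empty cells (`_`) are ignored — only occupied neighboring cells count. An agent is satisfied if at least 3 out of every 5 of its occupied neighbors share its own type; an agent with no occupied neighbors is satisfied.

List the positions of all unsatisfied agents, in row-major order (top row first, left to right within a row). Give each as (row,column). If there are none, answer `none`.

(2,3), (3,3), (4,1), (4,2), (5,1)

(1,1)# 2/2 satisfied
(1,2)# 2/2 satisfied
(1,4)# 0/0 satisfied
(2,1)# 3/3 satisfied
(2,2)# 3/4 satisfied
(2,3)+ 1/2 not
(3,1)# 2/3 satisfied
(3,2)# 3/4 satisfied
(3,3)+ 1/2 not
(4,1)+ 0/3 not
(4,2)# 1/2 not
(4,4)# 1/1 satisfied
(5,1)# 0/1 not
(5,3)# 1/1 satisfied
(5,4)# 2/2 satisfied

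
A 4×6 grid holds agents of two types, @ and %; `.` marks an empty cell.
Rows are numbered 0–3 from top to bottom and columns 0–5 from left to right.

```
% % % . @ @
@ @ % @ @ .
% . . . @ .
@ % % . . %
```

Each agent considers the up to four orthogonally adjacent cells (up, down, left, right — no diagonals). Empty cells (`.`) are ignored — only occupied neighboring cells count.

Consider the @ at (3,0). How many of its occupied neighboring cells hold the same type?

0

Occupied neighbors of (3,0): (2,0)=%, (3,1)=%.
Same type (@): 0 of 2.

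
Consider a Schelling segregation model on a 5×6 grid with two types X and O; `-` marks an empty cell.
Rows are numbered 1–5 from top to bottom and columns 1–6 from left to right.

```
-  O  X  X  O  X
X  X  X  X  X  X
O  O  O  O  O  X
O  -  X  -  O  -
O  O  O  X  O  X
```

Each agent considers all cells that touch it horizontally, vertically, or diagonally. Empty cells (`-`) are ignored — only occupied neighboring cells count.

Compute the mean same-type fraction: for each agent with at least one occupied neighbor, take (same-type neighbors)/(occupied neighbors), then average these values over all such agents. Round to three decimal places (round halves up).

(1,2)O 0/4
(1,3)X 4/5
(1,4)X 4/5
(1,5)O 0/5
(1,6)X 2/3
(2,1)X 1/4
(2,2)X 3/7
(2,3)X 4/8
(2,4)X 4/8
(2,5)X 5/8
(2,6)X 3/5
(3,1)O 2/4
(3,2)O 3/7
(3,3)O 2/6
(3,4)O 3/7
(3,5)O 2/6
(3,6)X 2/4
(4,1)O 4/4
(4,3)X 1/6
(4,5)O 3/6
(5,1)O 2/2
(5,2)O 3/4
(5,3)O 1/3
(5,4)X 1/4
(5,5)O 1/3
(5,6)X 0/2
Sum over 26 agents: 0/4 + 4/5 + 4/5 + 0/5 + 2/3 + 1/4 + 3/7 + 4/8 + 4/8 + 5/8 + 3/5 + 2/4 + 3/7 + 2/6 + 3/7 + 2/6 + 2/4 + 4/4 + 1/6 + 3/6 + 2/2 + 3/4 + 1/3 + 1/4 + 1/3 + 0/2 = 10103/840; mean = 10103/840 ÷ 26 = 10103/21840 = 0.462591… → 0.463.

0.463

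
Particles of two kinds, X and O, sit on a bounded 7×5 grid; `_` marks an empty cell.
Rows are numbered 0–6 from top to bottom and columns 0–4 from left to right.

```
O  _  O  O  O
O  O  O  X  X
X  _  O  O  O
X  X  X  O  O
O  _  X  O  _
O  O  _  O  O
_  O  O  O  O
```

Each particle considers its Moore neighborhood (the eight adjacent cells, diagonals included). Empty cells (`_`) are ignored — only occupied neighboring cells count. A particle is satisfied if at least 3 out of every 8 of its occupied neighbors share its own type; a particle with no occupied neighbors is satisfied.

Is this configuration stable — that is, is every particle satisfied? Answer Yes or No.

No

(0,0)O 2/2 ok
(0,2)O 3/4 ok
(0,3)O 3/5 ok
(0,4)O 1/3 unhappy
(1,0)O 2/3 ok
(1,1)O 5/6 ok
(1,2)O 5/6 ok
(1,3)X 1/8 unhappy
(1,4)X 1/5 unhappy
(2,0)X 2/4 ok
(2,2)O 4/7 ok
(2,3)O 5/8 ok
(2,4)O 3/5 ok
(3,0)X 2/3 ok
(3,1)X 4/6 ok
(3,2)X 2/6 unhappy
(3,3)O 5/7 ok
(3,4)O 4/4 ok
(4,0)O 2/4 ok
(4,2)X 2/6 unhappy
(4,3)O 4/6 ok
(5,0)O 3/3 ok
(5,1)O 4/5 ok
(5,3)O 5/6 ok
(5,4)O 4/4 ok
(6,1)O 3/3 ok
(6,2)O 4/4 ok
(6,3)O 4/4 ok
(6,4)O 3/3 ok
For instance (0,4) has only 1/3 same-type neighbors, below 3/8.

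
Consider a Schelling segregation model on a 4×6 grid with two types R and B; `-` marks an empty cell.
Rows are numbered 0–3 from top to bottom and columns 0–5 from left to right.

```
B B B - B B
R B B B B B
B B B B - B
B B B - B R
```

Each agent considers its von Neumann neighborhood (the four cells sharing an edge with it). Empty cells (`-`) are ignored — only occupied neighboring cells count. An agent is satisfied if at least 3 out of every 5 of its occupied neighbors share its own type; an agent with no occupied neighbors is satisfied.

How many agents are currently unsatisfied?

Row 0: (0,0)B 1/2 unhappy · (0,1)B 3/3 ok · (0,2)B 2/2 ok · (0,4)B 2/2 ok · (0,5)B 2/2 ok
Row 1: (1,0)R 0/3 unhappy · (1,1)B 3/4 ok · (1,2)B 4/4 ok · (1,3)B 3/3 ok · (1,4)B 3/3 ok · (1,5)B 3/3 ok
Row 2: (2,0)B 2/3 ok · (2,1)B 4/4 ok · (2,2)B 4/4 ok · (2,3)B 2/2 ok · (2,5)B 1/2 unhappy
Row 3: (3,0)B 2/2 ok · (3,1)B 3/3 ok · (3,2)B 2/2 ok · (3,4)B 0/1 unhappy · (3,5)R 0/2 unhappy
Unsatisfied: (0,0), (1,0), (2,5), (3,4), (3,5) — 5 in total.

5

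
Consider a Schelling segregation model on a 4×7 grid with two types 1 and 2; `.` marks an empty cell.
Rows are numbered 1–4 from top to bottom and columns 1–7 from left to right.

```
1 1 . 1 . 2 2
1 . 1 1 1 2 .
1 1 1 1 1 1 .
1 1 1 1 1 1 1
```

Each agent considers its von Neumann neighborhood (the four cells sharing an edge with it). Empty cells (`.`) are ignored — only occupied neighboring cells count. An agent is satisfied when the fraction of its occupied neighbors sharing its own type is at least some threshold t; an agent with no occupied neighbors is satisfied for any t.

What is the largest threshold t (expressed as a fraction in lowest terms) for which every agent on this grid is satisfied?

1/3

Row 1: (1,1)1 2/2 · (1,2)1 1/1 · (1,4)1 1/1 · (1,6)2 2/2 · (1,7)2 1/1
Row 2: (2,1)1 2/2 · (2,3)1 2/2 · (2,4)1 4/4 · (2,5)1 2/3 · (2,6)2 1/3
Row 3: (3,1)1 3/3 · (3,2)1 3/3 · (3,3)1 4/4 · (3,4)1 4/4 · (3,5)1 4/4 · (3,6)1 2/3
Row 4: (4,1)1 2/2 · (4,2)1 3/3 · (4,3)1 3/3 · (4,4)1 3/3 · (4,5)1 3/3 · (4,6)1 3/3 · (4,7)1 1/1
The smallest same-type fraction is 1/3 at (2,6), which reduces to 1/3. Any threshold above that leaves this agent unsatisfied.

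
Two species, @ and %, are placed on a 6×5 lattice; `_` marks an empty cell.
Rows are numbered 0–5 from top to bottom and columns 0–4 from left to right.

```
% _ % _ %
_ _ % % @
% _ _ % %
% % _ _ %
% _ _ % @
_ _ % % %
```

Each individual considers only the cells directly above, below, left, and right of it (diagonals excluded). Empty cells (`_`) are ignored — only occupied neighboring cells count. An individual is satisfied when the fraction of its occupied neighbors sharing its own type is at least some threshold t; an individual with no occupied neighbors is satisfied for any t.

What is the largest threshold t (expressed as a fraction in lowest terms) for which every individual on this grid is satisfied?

0/1

(0,0)% — no occupied neighbors
(0,2)% 1/1
(0,4)% 0/1
(1,2)% 2/2
(1,3)% 2/3
(1,4)@ 0/3
(2,0)% 1/1
(2,3)% 2/2
(2,4)% 2/3
(3,0)% 3/3
(3,1)% 1/1
(3,4)% 1/2
(4,0)% 1/1
(4,3)% 1/2
(4,4)@ 0/3
(5,2)% 1/1
(5,3)% 3/3
(5,4)% 1/2
The smallest same-type fraction is 0/1 at (0,4), which reduces to 0/1. Any threshold above that leaves this individual unsatisfied.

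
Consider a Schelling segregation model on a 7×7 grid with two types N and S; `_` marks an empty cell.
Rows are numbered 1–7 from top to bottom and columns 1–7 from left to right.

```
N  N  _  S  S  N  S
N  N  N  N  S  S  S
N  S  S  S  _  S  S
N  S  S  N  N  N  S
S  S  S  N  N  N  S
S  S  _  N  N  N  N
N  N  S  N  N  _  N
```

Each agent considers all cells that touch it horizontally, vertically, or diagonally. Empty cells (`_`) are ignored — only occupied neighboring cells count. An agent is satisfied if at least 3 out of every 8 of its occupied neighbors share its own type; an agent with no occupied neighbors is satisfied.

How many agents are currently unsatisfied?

7

(1,1)N 3/3 satisfied
(1,2)N 4/4 satisfied
(1,4)S 2/4 satisfied
(1,5)S 3/5 satisfied
(1,6)N 0/5 not
(1,7)S 2/3 satisfied
(2,1)N 4/5 satisfied
(2,2)N 5/7 satisfied
(2,3)N 3/7 satisfied
(2,4)N 1/6 not
(2,5)S 5/7 satisfied
(2,6)S 6/7 satisfied
(2,7)S 4/5 satisfied
(3,1)N 3/5 satisfied
(3,2)S 3/8 satisfied
(3,3)S 4/8 satisfied
(3,4)S 3/7 satisfied
(3,6)S 5/7 satisfied
(3,7)S 4/5 satisfied
(4,1)N 1/5 not
(4,2)S 6/8 satisfied
(4,3)S 6/8 satisfied
(4,4)N 3/7 satisfied
(4,5)N 5/7 satisfied
(4,6)N 3/7 satisfied
(4,7)S 3/5 satisfied
(5,1)S 4/5 satisfied
(5,2)S 6/7 satisfied
(5,3)S 4/7 satisfied
(5,4)N 5/7 satisfied
(5,5)N 8/8 satisfied
(5,6)N 6/8 satisfied
(5,7)S 1/5 not
(6,1)S 3/5 satisfied
(6,2)S 5/7 satisfied
(6,4)N 5/7 satisfied
(6,5)N 7/7 satisfied
(6,6)N 6/7 satisfied
(6,7)N 3/4 satisfied
(7,1)N 1/3 not
(7,2)N 1/4 not
(7,3)S 1/4 not
(7,4)N 3/4 satisfied
(7,5)N 4/4 satisfied
(7,7)N 2/2 satisfied
Unsatisfied: (1,6), (2,4), (4,1), (5,7), (7,1), (7,2), (7,3) — 7 in total.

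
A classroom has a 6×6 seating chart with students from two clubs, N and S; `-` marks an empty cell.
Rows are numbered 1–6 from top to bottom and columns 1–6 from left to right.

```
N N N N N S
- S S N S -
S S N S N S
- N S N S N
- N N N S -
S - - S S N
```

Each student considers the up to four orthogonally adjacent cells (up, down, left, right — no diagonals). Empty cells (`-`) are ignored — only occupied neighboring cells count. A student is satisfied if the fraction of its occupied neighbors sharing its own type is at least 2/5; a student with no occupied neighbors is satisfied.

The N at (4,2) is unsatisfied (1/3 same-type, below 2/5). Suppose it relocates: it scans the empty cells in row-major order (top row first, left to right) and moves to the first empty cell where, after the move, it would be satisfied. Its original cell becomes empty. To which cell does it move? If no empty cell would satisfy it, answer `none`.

(5,1)

Vacating (4,2). Empty cells in order:
  (2,1): 1/3 same-type → still unsatisfied.
  (2,6): 0/3 same-type → still unsatisfied.
  (4,1): 0/1 same-type → still unsatisfied.
  (5,1): 1/2 same-type → satisfied — stop here.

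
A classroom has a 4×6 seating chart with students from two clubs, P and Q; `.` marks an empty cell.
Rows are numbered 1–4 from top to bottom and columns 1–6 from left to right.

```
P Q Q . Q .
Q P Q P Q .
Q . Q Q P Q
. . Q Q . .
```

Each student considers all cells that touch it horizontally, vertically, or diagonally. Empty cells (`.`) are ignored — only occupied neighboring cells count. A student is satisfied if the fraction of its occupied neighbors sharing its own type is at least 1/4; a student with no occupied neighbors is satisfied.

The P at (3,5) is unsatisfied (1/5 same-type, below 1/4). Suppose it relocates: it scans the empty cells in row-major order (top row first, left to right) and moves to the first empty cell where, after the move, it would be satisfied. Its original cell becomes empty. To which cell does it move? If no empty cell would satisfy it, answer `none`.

Vacating (3,5). Empty cells in order:
  (1,4): 1/5 same-type → still unsatisfied.
  (1,6): 0/2 same-type → still unsatisfied.
  (2,6): 0/3 same-type → still unsatisfied.
  (3,2): 1/6 same-type → still unsatisfied.
  (4,1): 0/1 same-type → still unsatisfied.
  (4,2): 0/3 same-type → still unsatisfied.
  (4,5): 0/3 same-type → still unsatisfied.
  (4,6): 0/1 same-type → still unsatisfied.

none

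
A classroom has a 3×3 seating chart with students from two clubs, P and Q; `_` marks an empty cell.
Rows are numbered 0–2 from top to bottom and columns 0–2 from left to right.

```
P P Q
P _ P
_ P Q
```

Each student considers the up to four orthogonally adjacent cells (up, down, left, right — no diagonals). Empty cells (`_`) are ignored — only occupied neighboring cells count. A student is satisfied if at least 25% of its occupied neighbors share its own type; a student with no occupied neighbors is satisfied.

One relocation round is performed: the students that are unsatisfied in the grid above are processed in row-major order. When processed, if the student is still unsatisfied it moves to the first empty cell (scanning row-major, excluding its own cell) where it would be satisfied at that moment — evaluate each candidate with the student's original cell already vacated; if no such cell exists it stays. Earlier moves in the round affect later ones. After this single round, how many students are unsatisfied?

Initially unsatisfied (in order): (0,2), (1,2), (2,1), (2,2).
  (0,2): no empty cell satisfies it; stays.
  (1,2) → (1,1).
  (2,1): now satisfied by earlier moves; stays.
  (2,2) → (1,2).
Resulting grid:
P P Q
P P Q
_ P _
All satisfied now.

0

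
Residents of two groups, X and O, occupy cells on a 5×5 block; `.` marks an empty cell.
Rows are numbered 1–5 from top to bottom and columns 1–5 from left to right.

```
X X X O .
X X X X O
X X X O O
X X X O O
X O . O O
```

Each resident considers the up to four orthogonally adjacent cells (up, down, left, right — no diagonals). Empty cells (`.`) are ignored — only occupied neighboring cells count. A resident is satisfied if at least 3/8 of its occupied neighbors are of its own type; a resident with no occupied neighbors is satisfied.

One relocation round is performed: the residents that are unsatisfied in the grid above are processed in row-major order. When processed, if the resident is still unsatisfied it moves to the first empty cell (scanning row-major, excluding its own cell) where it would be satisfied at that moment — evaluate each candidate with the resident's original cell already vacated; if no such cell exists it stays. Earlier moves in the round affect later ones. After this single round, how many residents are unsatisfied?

1

Initially unsatisfied (in order): (1,4), (2,4), (5,2).
  (1,4) → (1,5).
  (2,4) → (1,4).
  (5,2) → (2,4).
Resulting grid:
X X X X O
X X X O O
X X X O O
X X X O O
X . . O O
Unsatisfied now: (1,4).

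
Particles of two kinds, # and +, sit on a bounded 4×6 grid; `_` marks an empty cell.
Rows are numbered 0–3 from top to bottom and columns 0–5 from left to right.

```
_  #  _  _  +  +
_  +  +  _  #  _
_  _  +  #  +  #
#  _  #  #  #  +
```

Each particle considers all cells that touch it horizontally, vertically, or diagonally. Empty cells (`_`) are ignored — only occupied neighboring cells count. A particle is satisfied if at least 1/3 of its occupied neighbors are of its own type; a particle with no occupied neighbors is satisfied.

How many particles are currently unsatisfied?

2

(0,1)# 0/2 not
(0,4)+ 1/2 satisfied
(0,5)+ 1/2 satisfied
(1,1)+ 2/3 satisfied
(1,2)+ 2/4 satisfied
(1,4)# 2/5 satisfied
(2,2)+ 2/5 satisfied
(2,3)# 4/7 satisfied
(2,4)+ 1/6 not
(2,5)# 2/4 satisfied
(3,0)# 0/0 satisfied
(3,2)# 2/3 satisfied
(3,3)# 3/5 satisfied
(3,4)# 3/5 satisfied
(3,5)+ 1/3 satisfied
Unsatisfied: (0,1), (2,4) — 2 in total.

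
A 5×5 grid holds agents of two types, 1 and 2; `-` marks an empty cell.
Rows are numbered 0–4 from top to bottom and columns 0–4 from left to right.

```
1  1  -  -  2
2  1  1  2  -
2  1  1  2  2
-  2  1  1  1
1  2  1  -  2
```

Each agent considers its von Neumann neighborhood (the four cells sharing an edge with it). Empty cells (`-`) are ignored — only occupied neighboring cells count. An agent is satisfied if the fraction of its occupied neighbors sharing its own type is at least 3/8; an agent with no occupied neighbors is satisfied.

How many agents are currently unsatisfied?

Row 0: (0,0)1 1/2 ok · (0,1)1 2/2 ok · (0,4)2 0/0 ok
Row 1: (1,0)2 1/3 unhappy · (1,1)1 3/4 ok · (1,2)1 2/3 ok · (1,3)2 1/2 ok
Row 2: (2,0)2 1/2 ok · (2,1)1 2/4 ok · (2,2)1 3/4 ok · (2,3)2 2/4 ok · (2,4)2 1/2 ok
Row 3: (3,1)2 1/3 unhappy · (3,2)1 3/4 ok · (3,3)1 2/3 ok · (3,4)1 1/3 unhappy
Row 4: (4,0)1 0/1 unhappy · (4,1)2 1/3 unhappy · (4,2)1 1/2 ok · (4,4)2 0/1 unhappy
Unsatisfied: (1,0), (3,1), (3,4), (4,0), (4,1), (4,4) — 6 in total.

6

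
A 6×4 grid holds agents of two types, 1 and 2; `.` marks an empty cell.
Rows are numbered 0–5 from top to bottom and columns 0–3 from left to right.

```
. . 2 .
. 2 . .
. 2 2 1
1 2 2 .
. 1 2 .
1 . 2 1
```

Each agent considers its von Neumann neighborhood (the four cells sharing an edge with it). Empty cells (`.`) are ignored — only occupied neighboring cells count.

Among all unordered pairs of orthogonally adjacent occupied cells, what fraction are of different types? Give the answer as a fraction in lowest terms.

Scan each occupied cell's neighbors to the right and below so each pair is counted once.
Row 1: 2(1,1)–2(2,1)=  → 0/1 unlike.
Row 2: 2(2,1)–2(2,2)= 2(2,1)–2(3,1)= 2(2,2)–1(2,3)≠ 2(2,2)–2(3,2)=  → 1/4 unlike.
Row 3: 1(3,0)–2(3,1)≠ 2(3,1)–2(3,2)= 2(3,1)–1(4,1)≠ 2(3,2)–2(4,2)=  → 2/4 unlike.
Row 4: 1(4,1)–2(4,2)≠ 2(4,2)–2(5,2)=  → 1/2 unlike.
Row 5: 2(5,2)–1(5,3)≠  → 1/1 unlike.
Total adjacent occupied pairs: 12; unlike-type pairs: 5.
5/12 is already in lowest terms.

5/12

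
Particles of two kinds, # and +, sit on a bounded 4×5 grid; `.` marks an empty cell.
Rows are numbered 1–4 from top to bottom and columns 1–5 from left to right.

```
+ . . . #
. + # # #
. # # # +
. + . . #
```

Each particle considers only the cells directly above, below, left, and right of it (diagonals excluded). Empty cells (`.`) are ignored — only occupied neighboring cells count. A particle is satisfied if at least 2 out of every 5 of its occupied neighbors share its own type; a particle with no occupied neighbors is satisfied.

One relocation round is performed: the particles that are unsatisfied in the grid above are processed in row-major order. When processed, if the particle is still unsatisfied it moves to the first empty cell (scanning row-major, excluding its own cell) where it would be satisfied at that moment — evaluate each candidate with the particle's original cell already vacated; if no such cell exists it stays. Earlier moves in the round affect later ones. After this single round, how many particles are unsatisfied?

Initially unsatisfied (in order): (2,2), (3,2), (3,5), (4,2), (4,5).
  (2,2) → (1,2).
  (3,2): now satisfied by earlier moves; stays.
  (3,5) → (1,3).
  (4,2) → (2,1).
  (4,5): now satisfied by earlier moves; stays.
Resulting grid:
+ + + . #
+ . # # #
. # # # .
. . . . #
All satisfied now.

0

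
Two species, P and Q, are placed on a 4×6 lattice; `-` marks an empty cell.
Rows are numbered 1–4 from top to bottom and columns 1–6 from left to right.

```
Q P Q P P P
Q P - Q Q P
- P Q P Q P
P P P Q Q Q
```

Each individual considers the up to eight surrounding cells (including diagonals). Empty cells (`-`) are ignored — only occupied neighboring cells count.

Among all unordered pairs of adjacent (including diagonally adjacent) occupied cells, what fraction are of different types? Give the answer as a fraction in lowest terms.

Scan each occupied cell's neighbors to the right and below (and the two forward diagonals) so each pair is counted once.
Row 1: Q(1,1)–P(1,2)≠ Q(1,1)–Q(2,1)= Q(1,1)–P(2,2)≠ P(1,2)–Q(1,3)≠ P(1,2)–P(2,2)= P(1,2)–Q(2,1)≠ Q(1,3)–P(1,4)≠ Q(1,3)–Q(2,4)= Q(1,3)–P(2,2)≠ P(1,4)–P(1,5)= P(1,4)–Q(2,4)≠ P(1,4)–Q(2,5)≠ P(1,5)–P(1,6)= P(1,5)–Q(2,5)≠ P(1,5)–P(2,6)= P(1,5)–Q(2,4)≠ P(1,6)–P(2,6)= P(1,6)–Q(2,5)≠  → 11/18 unlike.
Row 2: Q(2,1)–P(2,2)≠ Q(2,1)–P(3,2)≠ P(2,2)–P(3,2)= P(2,2)–Q(3,3)≠ Q(2,4)–Q(2,5)= Q(2,4)–P(3,4)≠ Q(2,4)–Q(3,5)= Q(2,4)–Q(3,3)= Q(2,5)–P(2,6)≠ Q(2,5)–Q(3,5)= Q(2,5)–P(3,6)≠ Q(2,5)–P(3,4)≠ P(2,6)–P(3,6)= P(2,6)–Q(3,5)≠  → 8/14 unlike.
Row 3: P(3,2)–Q(3,3)≠ P(3,2)–P(4,2)= P(3,2)–P(4,3)= P(3,2)–P(4,1)= Q(3,3)–P(3,4)≠ Q(3,3)–P(4,3)≠ Q(3,3)–Q(4,4)= Q(3,3)–P(4,2)≠ P(3,4)–Q(3,5)≠ P(3,4)–Q(4,4)≠ P(3,4)–Q(4,5)≠ P(3,4)–P(4,3)= Q(3,5)–P(3,6)≠ Q(3,5)–Q(4,5)= Q(3,5)–Q(4,6)= Q(3,5)–Q(4,4)= P(3,6)–Q(4,6)≠ P(3,6)–Q(4,5)≠  → 10/18 unlike.
Row 4: P(4,1)–P(4,2)= P(4,2)–P(4,3)= P(4,3)–Q(4,4)≠ Q(4,4)–Q(4,5)= Q(4,5)–Q(4,6)=  → 1/5 unlike.
Total adjacent occupied pairs: 55; unlike-type pairs: 30.
30/55 reduces to 6/11.

6/11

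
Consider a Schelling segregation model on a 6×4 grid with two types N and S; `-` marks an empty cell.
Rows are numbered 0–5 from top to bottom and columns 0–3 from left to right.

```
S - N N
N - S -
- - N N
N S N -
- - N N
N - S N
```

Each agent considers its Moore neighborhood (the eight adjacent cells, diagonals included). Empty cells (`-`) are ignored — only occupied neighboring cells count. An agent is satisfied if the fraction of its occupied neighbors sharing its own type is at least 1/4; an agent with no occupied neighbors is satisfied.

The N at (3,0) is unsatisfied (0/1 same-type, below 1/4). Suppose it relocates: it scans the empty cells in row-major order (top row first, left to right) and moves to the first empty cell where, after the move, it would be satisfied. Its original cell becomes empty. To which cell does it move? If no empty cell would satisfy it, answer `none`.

(0,1)

Vacating (3,0). Empty cells in order:
  (0,1): 2/4 same-type → satisfied — stop here.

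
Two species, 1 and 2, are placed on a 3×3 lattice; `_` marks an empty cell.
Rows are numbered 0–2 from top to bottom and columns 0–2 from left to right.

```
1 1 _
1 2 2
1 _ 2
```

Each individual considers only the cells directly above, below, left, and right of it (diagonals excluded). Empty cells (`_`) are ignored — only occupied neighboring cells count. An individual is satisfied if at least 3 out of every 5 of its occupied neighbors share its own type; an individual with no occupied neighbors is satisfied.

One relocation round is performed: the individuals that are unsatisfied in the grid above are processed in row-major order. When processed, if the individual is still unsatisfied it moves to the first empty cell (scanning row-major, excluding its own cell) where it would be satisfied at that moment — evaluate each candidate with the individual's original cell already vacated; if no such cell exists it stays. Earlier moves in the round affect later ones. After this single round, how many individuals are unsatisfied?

Initially unsatisfied (in order): (0,1), (1,1).
  (0,1): no empty cell satisfies it; stays.
  (1,1): no empty cell satisfies it; stays.
Resulting grid:
1 1 _
1 2 2
1 _ 2
Unsatisfied now: (0,1), (1,1).

2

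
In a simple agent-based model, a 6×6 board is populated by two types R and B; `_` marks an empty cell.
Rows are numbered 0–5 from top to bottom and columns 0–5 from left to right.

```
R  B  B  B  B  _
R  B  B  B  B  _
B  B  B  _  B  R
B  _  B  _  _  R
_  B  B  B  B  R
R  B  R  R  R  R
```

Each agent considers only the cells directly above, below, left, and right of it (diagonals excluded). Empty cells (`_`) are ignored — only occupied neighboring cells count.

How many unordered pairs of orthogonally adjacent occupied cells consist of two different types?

Scan each occupied cell's neighbors to the right and below so each pair is counted once.
From row 0: 1 unlike of 9 pairs (running 1/9).
From row 1: 2 unlike of 8 pairs (running 3/17).
From row 2: 1 unlike of 6 pairs (running 4/23).
From row 3: 0 unlike of 2 pairs (running 4/25).
From row 4: 4 unlike of 9 pairs (running 8/34).
From row 5: 2 unlike of 5 pairs (running 10/39).
Total adjacent occupied pairs: 39; unlike-type pairs: 10.

10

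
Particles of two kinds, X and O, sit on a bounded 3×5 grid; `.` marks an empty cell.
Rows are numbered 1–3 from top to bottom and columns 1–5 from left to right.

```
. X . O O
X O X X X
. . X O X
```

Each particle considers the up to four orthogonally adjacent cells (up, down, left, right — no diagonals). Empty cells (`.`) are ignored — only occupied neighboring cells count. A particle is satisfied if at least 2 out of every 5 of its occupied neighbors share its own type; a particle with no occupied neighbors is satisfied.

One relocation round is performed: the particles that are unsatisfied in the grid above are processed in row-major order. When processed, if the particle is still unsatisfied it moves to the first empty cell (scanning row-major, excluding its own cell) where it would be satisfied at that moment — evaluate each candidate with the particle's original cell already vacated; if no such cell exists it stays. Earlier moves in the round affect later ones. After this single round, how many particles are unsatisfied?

Initially unsatisfied (in order): (1,2), (2,1), (2,2), (3,4).
  (1,2) → (1,1).
  (2,1): now satisfied by earlier moves; stays.
  (2,2) → (1,3).
  (3,4) → (1,2).
Resulting grid:
X O O O O
X . X X X
. . X . X
All satisfied now.

0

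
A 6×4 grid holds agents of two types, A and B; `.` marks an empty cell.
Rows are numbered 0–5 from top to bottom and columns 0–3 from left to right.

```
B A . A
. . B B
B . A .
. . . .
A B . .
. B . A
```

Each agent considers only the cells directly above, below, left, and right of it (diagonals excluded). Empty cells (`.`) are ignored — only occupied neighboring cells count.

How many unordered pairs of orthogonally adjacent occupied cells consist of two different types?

4

Scan each occupied cell's neighbors to the right and below so each pair is counted once.
From row 0: 2 unlike of 2 pairs (running 2/2).
From row 1: 1 unlike of 2 pairs (running 3/4).
From row 4: 1 unlike of 2 pairs (running 4/6).
Total adjacent occupied pairs: 6; unlike-type pairs: 4.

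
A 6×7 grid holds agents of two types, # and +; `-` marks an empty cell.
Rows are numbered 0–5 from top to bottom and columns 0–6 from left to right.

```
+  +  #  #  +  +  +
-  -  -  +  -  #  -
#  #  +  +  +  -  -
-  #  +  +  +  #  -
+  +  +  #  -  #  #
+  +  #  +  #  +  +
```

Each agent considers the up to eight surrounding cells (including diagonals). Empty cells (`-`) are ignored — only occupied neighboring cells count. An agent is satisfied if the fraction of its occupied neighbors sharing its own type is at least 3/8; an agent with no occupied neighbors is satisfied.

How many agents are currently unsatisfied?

9

(0,0)+ 1/1 ok
(0,1)+ 1/2 ok
(0,2)# 1/3 unhappy
(0,3)# 1/3 unhappy
(0,4)+ 2/4 ok
(0,5)+ 2/3 ok
(0,6)+ 1/2 ok
(1,3)+ 4/6 ok
(1,5)# 0/4 unhappy
(2,0)# 2/2 ok
(2,1)# 2/4 ok
(2,2)+ 4/6 ok
(2,3)+ 6/6 ok
(2,4)+ 4/6 ok
(3,1)# 2/7 unhappy
(3,2)+ 5/8 ok
(3,3)+ 6/7 ok
(3,4)+ 3/6 ok
(3,5)# 2/4 ok
(4,0)+ 3/4 ok
(4,1)+ 5/7 ok
(4,2)+ 5/8 ok
(4,3)# 2/7 unhappy
(4,5)# 3/6 ok
(4,6)# 2/4 ok
(5,0)+ 3/3 ok
(5,1)+ 4/5 ok
(5,2)# 1/5 unhappy
(5,3)+ 1/4 unhappy
(5,4)# 2/4 ok
(5,5)+ 1/4 unhappy
(5,6)+ 1/3 unhappy
Unsatisfied: (0,2), (0,3), (1,5), (3,1), (4,3), (5,2), (5,3), (5,5), (5,6) — 9 in total.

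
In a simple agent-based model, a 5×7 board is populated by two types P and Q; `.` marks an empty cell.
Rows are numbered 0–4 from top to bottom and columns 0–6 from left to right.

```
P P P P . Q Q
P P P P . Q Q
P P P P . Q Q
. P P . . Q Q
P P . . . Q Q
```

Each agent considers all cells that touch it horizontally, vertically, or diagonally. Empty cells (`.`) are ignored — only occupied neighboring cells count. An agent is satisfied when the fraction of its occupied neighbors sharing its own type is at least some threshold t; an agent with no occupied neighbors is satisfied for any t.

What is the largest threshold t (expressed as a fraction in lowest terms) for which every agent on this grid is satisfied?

Row 0: (0,0)P 3/3 · (0,1)P 5/5 · (0,2)P 5/5 · (0,3)P 3/3 · (0,5)Q 3/3 · (0,6)Q 3/3
Row 1: (1,0)P 5/5 · (1,1)P 8/8 · (1,2)P 8/8 · (1,3)P 5/5 · (1,5)Q 5/5 · (1,6)Q 5/5
Row 2: (2,0)P 4/4 · (2,1)P 7/7 · (2,2)P 7/7 · (2,3)P 4/4 · (2,5)Q 5/5 · (2,6)Q 5/5
Row 3: (3,1)P 6/6 · (3,2)P 5/5 · (3,5)Q 5/5 · (3,6)Q 5/5
Row 4: (4,0)P 2/2 · (4,1)P 3/3 · (4,5)Q 3/3 · (4,6)Q 3/3
The smallest same-type fraction is 3/3 at (0,0), which reduces to 1/1. Any threshold above that leaves this agent unsatisfied.

1/1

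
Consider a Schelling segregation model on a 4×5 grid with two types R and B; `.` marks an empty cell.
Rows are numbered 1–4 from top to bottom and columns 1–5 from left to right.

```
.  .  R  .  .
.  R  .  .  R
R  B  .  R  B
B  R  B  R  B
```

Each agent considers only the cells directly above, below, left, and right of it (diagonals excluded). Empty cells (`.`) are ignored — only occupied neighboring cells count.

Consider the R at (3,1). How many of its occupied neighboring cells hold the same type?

0

Occupied neighbors of (3,1): (4,1)=B, (3,2)=B.
Same type (R): 0 of 2.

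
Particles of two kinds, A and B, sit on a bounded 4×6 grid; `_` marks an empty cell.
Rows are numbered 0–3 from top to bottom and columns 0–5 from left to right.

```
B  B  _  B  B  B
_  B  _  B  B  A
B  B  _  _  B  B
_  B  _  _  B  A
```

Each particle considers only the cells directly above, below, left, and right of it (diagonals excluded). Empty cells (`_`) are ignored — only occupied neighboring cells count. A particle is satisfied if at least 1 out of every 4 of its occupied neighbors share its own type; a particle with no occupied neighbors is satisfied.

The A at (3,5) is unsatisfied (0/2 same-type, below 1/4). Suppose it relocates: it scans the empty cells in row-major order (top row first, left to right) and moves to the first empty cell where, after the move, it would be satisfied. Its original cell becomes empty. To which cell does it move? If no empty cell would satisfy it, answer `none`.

none

Vacating (3,5). Empty cells in order:
  (0,2): 0/2 same-type → still unsatisfied.
  (1,0): 0/3 same-type → still unsatisfied.
  (1,2): 0/2 same-type → still unsatisfied.
  (2,2): 0/1 same-type → still unsatisfied.
  (2,3): 0/2 same-type → still unsatisfied.
  (3,0): 0/2 same-type → still unsatisfied.
  (3,2): 0/1 same-type → still unsatisfied.
  (3,3): 0/1 same-type → still unsatisfied.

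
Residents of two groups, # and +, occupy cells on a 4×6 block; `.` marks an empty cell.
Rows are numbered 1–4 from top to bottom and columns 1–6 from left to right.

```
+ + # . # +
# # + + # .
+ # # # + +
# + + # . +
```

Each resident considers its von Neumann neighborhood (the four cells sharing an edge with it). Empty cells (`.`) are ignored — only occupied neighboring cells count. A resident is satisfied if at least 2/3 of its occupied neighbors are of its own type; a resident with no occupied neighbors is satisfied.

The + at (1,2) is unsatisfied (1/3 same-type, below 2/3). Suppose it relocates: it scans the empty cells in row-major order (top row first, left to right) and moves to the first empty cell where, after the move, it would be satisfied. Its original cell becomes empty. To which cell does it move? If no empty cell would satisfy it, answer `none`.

(2,6)

Vacating (1,2). Empty cells in order:
  (1,4): 1/3 same-type → still unsatisfied.
  (2,6): 2/3 same-type → satisfied — stop here.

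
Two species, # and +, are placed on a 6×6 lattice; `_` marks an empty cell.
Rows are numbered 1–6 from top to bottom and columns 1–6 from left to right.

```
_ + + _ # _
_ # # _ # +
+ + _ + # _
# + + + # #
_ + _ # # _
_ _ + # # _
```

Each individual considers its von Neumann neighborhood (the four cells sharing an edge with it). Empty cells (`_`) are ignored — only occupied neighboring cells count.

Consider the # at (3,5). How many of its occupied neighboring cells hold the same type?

2

Occupied neighbors of (3,5): (2,5)=#, (4,5)=#, (3,4)=+.
Same type (#): 2 of 3.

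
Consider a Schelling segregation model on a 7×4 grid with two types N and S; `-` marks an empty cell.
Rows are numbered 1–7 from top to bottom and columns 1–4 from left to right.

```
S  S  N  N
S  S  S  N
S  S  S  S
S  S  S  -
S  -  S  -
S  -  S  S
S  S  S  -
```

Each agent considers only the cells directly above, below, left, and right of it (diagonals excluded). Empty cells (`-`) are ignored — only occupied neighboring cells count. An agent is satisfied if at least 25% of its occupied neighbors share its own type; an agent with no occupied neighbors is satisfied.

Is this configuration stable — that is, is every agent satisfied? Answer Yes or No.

Yes

Row 1: (1,1)S 2/2 ok · (1,2)S 2/3 ok · (1,3)N 1/3 ok · (1,4)N 2/2 ok
Row 2: (2,1)S 3/3 ok · (2,2)S 4/4 ok · (2,3)S 2/4 ok · (2,4)N 1/3 ok
Row 3: (3,1)S 3/3 ok · (3,2)S 4/4 ok · (3,3)S 4/4 ok · (3,4)S 1/2 ok
Row 4: (4,1)S 3/3 ok · (4,2)S 3/3 ok · (4,3)S 3/3 ok
Row 5: (5,1)S 2/2 ok · (5,3)S 2/2 ok
Row 6: (6,1)S 2/2 ok · (6,3)S 3/3 ok · (6,4)S 1/1 ok
Row 7: (7,1)S 2/2 ok · (7,2)S 2/2 ok · (7,3)S 2/2 ok
All meet the threshold, so the configuration is stable.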